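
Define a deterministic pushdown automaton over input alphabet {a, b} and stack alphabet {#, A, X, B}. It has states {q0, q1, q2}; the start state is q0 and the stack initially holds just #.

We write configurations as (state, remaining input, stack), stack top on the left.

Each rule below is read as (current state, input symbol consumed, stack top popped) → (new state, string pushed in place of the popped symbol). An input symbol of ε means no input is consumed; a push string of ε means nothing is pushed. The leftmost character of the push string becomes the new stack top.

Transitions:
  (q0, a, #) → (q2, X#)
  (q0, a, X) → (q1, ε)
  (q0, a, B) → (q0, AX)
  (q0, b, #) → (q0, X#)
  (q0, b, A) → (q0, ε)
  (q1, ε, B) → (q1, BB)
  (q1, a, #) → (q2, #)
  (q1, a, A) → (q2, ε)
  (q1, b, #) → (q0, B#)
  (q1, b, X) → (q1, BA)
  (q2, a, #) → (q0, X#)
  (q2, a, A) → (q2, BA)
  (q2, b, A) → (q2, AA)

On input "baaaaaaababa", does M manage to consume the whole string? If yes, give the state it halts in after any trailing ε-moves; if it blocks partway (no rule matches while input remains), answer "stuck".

q1

(q0, baaaaaaababa, #)
  read b, top #: go to q0, push X# → (q0, aaaaaaababa, X#)
  read a, top X: go to q1, push ε → (q1, aaaaaababa, #)
  read a, top #: go to q2, push # → (q2, aaaaababa, #)
  read a, top #: go to q0, push X# → (q0, aaaababa, X#)
  read a, top X: go to q1, push ε → (q1, aaababa, #)
  read a, top #: go to q2, push # → (q2, aababa, #)
  read a, top #: go to q0, push X# → (q0, ababa, X#)
  read a, top X: go to q1, push ε → (q1, baba, #)
  read b, top #: go to q0, push B# → (q0, aba, B#)
  read a, top B: go to q0, push AX → (q0, ba, AX#)
  read b, top A: go to q0, push ε → (q0, a, X#)
  read a, top X: go to q1, push ε → (q1, ε, #)
All input consumed; M is in state q1.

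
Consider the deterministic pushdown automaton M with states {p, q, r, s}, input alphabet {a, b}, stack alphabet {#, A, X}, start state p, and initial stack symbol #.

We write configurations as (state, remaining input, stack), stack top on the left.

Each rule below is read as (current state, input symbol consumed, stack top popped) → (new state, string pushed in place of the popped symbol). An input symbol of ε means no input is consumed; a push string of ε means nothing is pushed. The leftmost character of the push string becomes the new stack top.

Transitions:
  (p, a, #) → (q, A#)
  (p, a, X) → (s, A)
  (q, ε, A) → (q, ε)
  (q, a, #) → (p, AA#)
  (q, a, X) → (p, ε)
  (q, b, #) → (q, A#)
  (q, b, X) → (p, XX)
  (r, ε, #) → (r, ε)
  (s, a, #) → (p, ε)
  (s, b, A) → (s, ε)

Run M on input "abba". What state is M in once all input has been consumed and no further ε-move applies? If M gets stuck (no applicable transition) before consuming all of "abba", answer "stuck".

(p, abba, #)
  read a, top #: go to q, push A# → (q, bba, A#)
  ε-move, top A: go to q, push ε → (q, bba, #)
  read b, top #: go to q, push A# → (q, ba, A#)
  ε-move, top A: go to q, push ε → (q, ba, #)
  read b, top #: go to q, push A# → (q, a, A#)
  ε-move, top A: go to q, push ε → (q, a, #)
  read a, top #: go to p, push AA# → (p, ε, AA#)
All input consumed; M is in state p.

p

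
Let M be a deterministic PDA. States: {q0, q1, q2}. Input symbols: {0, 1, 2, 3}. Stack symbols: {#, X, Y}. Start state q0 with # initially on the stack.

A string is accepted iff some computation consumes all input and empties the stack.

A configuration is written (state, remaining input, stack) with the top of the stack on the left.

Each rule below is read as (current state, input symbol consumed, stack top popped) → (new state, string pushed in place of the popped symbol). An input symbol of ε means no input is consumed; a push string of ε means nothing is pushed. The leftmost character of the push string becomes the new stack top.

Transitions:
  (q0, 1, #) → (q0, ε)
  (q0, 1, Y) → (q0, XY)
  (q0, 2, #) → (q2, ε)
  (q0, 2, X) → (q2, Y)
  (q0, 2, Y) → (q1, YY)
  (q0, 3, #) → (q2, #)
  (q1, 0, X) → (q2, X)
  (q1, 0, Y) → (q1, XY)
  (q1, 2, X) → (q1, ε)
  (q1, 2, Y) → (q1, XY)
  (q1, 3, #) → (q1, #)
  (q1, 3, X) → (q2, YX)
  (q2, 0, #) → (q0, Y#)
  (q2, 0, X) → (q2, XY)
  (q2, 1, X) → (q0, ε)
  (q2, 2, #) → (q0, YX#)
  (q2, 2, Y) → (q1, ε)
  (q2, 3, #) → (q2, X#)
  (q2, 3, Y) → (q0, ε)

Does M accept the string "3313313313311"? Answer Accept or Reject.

(q0, 3313313313311, #) ⊢ (q2, 313313313311, #) ⊢ (q2, 13313313311, X#) ⊢ (q0, 3313313311, #) ⊢ (q2, 313313311, #) ⊢ (q2, 13313311, X#) ⊢ (q0, 3313311, #) ⊢ (q2, 313311, #) ⊢ (q2, 13311, X#) ⊢ (q0, 3311, #) ⊢ (q2, 311, #) ⊢ (q2, 11, X#) ⊢ (q0, 1, #) ⊢ (q0, ε, ε)
All input consumed and the stack is empty.

Accept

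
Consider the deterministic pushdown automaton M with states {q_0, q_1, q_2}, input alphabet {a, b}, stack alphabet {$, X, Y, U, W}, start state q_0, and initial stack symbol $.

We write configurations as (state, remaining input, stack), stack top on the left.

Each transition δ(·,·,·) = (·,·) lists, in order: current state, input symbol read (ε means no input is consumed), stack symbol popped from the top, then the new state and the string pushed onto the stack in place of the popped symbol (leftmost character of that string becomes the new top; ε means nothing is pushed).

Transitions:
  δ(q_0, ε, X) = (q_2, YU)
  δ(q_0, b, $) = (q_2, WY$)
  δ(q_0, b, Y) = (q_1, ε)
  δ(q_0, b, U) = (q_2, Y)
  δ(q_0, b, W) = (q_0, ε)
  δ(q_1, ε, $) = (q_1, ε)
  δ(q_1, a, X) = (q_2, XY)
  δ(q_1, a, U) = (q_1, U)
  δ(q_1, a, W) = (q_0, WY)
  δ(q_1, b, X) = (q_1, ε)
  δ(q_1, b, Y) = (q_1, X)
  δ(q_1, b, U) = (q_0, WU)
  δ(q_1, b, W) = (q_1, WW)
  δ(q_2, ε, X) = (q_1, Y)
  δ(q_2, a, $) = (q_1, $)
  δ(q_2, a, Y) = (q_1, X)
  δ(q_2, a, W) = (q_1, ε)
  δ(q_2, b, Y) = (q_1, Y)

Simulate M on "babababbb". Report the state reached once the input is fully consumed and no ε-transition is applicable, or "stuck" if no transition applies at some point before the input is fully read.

q_1

(q_0, babababbb, $)
  read b, top $: go to q_2, push WY$ → (q_2, abababbb, WY$)
  read a, top W: go to q_1, push ε → (q_1, bababbb, Y$)
  read b, top Y: go to q_1, push X → (q_1, ababbb, X$)
  read a, top X: go to q_2, push XY → (q_2, babbb, XY$)
  ε-move, top X: go to q_1, push Y → (q_1, babbb, YY$)
  read b, top Y: go to q_1, push X → (q_1, abbb, XY$)
  read a, top X: go to q_2, push XY → (q_2, bbb, XYY$)
  ε-move, top X: go to q_1, push Y → (q_1, bbb, YYY$)
  read b, top Y: go to q_1, push X → (q_1, bb, XYY$)
  read b, top X: go to q_1, push ε → (q_1, b, YY$)
  read b, top Y: go to q_1, push X → (q_1, ε, XY$)
All input consumed; M is in state q_1.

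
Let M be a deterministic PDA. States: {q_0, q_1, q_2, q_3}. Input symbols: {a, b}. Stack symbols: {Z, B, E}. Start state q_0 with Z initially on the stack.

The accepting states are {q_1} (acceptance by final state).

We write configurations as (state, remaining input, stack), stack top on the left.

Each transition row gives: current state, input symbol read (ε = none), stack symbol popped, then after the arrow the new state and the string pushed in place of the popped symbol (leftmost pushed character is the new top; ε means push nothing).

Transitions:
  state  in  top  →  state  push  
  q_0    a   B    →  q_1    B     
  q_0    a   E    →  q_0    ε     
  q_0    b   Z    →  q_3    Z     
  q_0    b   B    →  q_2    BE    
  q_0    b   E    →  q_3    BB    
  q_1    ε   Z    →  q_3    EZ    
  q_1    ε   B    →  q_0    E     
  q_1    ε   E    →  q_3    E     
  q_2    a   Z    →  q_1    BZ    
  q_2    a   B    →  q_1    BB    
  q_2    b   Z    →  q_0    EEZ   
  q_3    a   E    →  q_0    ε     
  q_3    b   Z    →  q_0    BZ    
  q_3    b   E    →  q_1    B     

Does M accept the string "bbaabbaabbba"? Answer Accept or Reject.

Accept

(q_0, bbaabbaabbba, Z)
  read b, top Z: go to q_3, push Z → (q_3, baabbaabbba, Z)
  read b, top Z: go to q_0, push BZ → (q_0, aabbaabbba, BZ)
  read a, top B: go to q_1, push B → (q_1, abbaabbba, BZ)
  ε-move, top B: go to q_0, push E → (q_0, abbaabbba, EZ)
  read a, top E: go to q_0, push ε → (q_0, bbaabbba, Z)
  read b, top Z: go to q_3, push Z → (q_3, baabbba, Z)
  read b, top Z: go to q_0, push BZ → (q_0, aabbba, BZ)
  read a, top B: go to q_1, push B → (q_1, abbba, BZ)
  ε-move, top B: go to q_0, push E → (q_0, abbba, EZ)
  read a, top E: go to q_0, push ε → (q_0, bbba, Z)
  read b, top Z: go to q_3, push Z → (q_3, bba, Z)
  read b, top Z: go to q_0, push BZ → (q_0, ba, BZ)
  read b, top B: go to q_2, push BE → (q_2, a, BEZ)
  read a, top B: go to q_1, push BB → (q_1, ε, BBEZ)
All input consumed; state q_1 ∈ F.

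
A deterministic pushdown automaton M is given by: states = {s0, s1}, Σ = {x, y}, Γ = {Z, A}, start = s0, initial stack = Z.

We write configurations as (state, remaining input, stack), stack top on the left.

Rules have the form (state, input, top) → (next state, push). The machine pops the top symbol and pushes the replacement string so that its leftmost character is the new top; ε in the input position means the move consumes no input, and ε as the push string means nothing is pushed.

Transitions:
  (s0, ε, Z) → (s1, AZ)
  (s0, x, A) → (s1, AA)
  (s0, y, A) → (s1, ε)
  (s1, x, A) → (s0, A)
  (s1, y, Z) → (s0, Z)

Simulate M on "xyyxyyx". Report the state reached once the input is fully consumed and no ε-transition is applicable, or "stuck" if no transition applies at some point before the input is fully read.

s0

(s0, xyyxyyx, Z)
  ε-move, top Z: go to s1, push AZ → (s1, xyyxyyx, AZ)
  read x, top A: go to s0, push A → (s0, yyxyyx, AZ)
  read y, top A: go to s1, push ε → (s1, yxyyx, Z)
  read y, top Z: go to s0, push Z → (s0, xyyx, Z)
  ε-move, top Z: go to s1, push AZ → (s1, xyyx, AZ)
  read x, top A: go to s0, push A → (s0, yyx, AZ)
  read y, top A: go to s1, push ε → (s1, yx, Z)
  read y, top Z: go to s0, push Z → (s0, x, Z)
  ε-move, top Z: go to s1, push AZ → (s1, x, AZ)
  read x, top A: go to s0, push A → (s0, ε, AZ)
All input consumed; M is in state s0.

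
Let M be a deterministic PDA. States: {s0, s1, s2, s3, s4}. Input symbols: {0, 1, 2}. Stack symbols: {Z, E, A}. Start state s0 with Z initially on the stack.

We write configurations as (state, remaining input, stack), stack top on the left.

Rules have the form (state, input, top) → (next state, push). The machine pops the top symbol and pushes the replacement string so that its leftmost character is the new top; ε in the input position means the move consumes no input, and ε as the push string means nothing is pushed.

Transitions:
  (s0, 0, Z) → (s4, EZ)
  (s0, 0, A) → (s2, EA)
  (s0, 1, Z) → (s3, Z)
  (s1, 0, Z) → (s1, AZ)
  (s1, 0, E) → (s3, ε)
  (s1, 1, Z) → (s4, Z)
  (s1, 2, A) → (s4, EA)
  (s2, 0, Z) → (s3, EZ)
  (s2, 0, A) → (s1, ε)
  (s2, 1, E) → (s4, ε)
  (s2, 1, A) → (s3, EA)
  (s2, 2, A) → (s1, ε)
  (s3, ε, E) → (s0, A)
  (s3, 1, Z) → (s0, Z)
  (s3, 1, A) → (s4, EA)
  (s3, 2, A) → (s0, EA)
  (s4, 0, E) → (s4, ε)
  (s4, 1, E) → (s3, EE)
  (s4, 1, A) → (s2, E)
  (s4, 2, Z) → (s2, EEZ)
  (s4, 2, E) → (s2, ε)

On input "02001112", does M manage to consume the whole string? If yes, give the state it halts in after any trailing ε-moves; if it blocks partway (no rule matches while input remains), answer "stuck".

s2

(s0, 02001112, Z) ⊢ (s4, 2001112, EZ) ⊢ (s2, 001112, Z) ⊢ (s3, 01112, EZ) ⊢ (s0, 01112, AZ) ⊢ (s2, 1112, EAZ) ⊢ (s4, 112, AZ) ⊢ (s2, 12, EZ) ⊢ (s4, 2, Z) ⊢ (s2, ε, EEZ)
All input consumed; M is in state s2.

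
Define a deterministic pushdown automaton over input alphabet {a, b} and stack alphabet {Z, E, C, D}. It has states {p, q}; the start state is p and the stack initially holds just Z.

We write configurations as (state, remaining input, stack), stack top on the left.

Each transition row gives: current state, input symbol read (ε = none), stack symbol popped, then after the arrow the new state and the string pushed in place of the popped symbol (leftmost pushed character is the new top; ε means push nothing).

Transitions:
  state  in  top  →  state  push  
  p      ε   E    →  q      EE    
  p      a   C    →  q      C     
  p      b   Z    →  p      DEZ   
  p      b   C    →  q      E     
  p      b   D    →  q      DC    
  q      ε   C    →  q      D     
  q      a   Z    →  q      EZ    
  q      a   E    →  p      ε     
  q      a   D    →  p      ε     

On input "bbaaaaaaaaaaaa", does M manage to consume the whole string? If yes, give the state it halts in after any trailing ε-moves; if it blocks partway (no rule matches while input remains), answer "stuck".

q

(p, bbaaaaaaaaaaaa, Z)
  read b, top Z: go to p, push DEZ → (p, baaaaaaaaaaaa, DEZ)
  read b, top D: go to q, push DC → (q, aaaaaaaaaaaa, DCEZ)
  read a, top D: go to p, push ε → (p, aaaaaaaaaaa, CEZ)
  read a, top C: go to q, push C → (q, aaaaaaaaaa, CEZ)
  ε-move, top C: go to q, push D → (q, aaaaaaaaaa, DEZ)
  read a, top D: go to p, push ε → (p, aaaaaaaaa, EZ)
  ε-move, top E: go to q, push EE → (q, aaaaaaaaa, EEZ)
  read a, top E: go to p, push ε → (p, aaaaaaaa, EZ)
  ε-move, top E: go to q, push EE → (q, aaaaaaaa, EEZ)
  read a, top E: go to p, push ε → (p, aaaaaaa, EZ)
  ε-move, top E: go to q, push EE → (q, aaaaaaa, EEZ)
  read a, top E: go to p, push ε → (p, aaaaaa, EZ)
  ε-move, top E: go to q, push EE → (q, aaaaaa, EEZ)
  read a, top E: go to p, push ε → (p, aaaaa, EZ)
  ε-move, top E: go to q, push EE → (q, aaaaa, EEZ)
  read a, top E: go to p, push ε → (p, aaaa, EZ)
  ε-move, top E: go to q, push EE → (q, aaaa, EEZ)
  read a, top E: go to p, push ε → (p, aaa, EZ)
  ε-move, top E: go to q, push EE → (q, aaa, EEZ)
  read a, top E: go to p, push ε → (p, aa, EZ)
  ε-move, top E: go to q, push EE → (q, aa, EEZ)
  read a, top E: go to p, push ε → (p, a, EZ)
  ε-move, top E: go to q, push EE → (q, a, EEZ)
  read a, top E: go to p, push ε → (p, ε, EZ)
  ε-move, top E: go to q, push EE → (q, ε, EEZ)
All input consumed; M is in state q.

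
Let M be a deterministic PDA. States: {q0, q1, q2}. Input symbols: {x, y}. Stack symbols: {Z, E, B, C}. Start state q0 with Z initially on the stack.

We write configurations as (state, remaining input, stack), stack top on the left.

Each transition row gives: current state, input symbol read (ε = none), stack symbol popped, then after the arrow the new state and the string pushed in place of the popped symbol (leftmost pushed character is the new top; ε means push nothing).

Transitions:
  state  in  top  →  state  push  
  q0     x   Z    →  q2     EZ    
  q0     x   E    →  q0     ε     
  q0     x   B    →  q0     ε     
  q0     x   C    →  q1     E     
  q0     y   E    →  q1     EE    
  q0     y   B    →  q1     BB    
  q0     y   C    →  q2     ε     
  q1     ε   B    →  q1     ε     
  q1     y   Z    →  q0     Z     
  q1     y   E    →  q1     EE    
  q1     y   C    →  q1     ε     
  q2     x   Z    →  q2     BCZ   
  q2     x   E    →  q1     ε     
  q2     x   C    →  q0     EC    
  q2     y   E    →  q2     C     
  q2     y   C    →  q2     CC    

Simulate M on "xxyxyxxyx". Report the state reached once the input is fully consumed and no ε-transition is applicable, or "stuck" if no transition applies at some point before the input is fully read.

(q0, xxyxyxxyx, Z)
  read x, top Z: go to q2, push EZ → (q2, xyxyxxyx, EZ)
  read x, top E: go to q1, push ε → (q1, yxyxxyx, Z)
  read y, top Z: go to q0, push Z → (q0, xyxxyx, Z)
  read x, top Z: go to q2, push EZ → (q2, yxxyx, EZ)
  read y, top E: go to q2, push C → (q2, xxyx, CZ)
  read x, top C: go to q0, push EC → (q0, xyx, ECZ)
  read x, top E: go to q0, push ε → (q0, yx, CZ)
  read y, top C: go to q2, push ε → (q2, x, Z)
  read x, top Z: go to q2, push BCZ → (q2, ε, BCZ)
All input consumed; M is in state q2.

q2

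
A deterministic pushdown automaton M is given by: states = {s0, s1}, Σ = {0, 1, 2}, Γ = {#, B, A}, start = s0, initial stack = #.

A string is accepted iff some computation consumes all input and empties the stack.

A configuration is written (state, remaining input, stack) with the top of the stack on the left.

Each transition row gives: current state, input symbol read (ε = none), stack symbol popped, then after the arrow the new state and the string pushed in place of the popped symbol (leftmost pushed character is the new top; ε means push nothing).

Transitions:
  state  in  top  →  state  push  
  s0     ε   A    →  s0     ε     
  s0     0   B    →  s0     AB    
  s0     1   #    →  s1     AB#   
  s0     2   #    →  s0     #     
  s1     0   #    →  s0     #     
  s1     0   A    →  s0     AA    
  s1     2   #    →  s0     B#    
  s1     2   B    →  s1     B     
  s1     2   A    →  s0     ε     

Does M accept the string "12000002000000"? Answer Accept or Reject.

Reject

(s0, 12000002000000, #)
  read 1, top #: go to s1, push AB# → (s1, 2000002000000, AB#)
  read 2, top A: go to s0, push ε → (s0, 000002000000, B#)
  read 0, top B: go to s0, push AB → (s0, 00002000000, AB#)
  ε-move, top A: go to s0, push ε → (s0, 00002000000, B#)
  read 0, top B: go to s0, push AB → (s0, 0002000000, AB#)
  ε-move, top A: go to s0, push ε → (s0, 0002000000, B#)
  read 0, top B: go to s0, push AB → (s0, 002000000, AB#)
  ε-move, top A: go to s0, push ε → (s0, 002000000, B#)
  read 0, top B: go to s0, push AB → (s0, 02000000, AB#)
  ε-move, top A: go to s0, push ε → (s0, 02000000, B#)
  read 0, top B: go to s0, push AB → (s0, 2000000, AB#)
  ε-move, top A: go to s0, push ε → (s0, 2000000, B#)
No transition applies at (s0, 2000000, B#); input not fully consumed.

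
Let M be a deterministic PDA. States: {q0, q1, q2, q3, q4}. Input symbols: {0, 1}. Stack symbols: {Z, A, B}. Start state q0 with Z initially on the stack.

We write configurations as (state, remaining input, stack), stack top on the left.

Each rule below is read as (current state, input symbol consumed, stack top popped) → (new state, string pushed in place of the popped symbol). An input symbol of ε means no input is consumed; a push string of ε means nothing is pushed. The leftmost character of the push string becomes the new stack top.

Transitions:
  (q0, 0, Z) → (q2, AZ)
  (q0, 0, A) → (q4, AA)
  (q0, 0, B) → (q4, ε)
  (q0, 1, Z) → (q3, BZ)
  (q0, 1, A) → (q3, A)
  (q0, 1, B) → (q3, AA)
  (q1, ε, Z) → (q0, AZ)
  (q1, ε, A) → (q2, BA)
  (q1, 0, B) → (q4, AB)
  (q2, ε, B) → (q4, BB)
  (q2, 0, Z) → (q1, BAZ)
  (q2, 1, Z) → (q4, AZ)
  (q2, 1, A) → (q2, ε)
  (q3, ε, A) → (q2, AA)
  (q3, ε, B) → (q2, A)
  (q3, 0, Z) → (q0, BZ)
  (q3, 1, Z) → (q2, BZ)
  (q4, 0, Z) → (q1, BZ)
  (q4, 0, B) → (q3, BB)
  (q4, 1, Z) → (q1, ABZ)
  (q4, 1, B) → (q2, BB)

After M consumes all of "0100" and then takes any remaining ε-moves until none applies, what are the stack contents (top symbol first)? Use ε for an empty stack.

(q0, 0100, Z)
  read 0, top Z: go to q2, push AZ → (q2, 100, AZ)
  read 1, top A: go to q2, push ε → (q2, 00, Z)
  read 0, top Z: go to q1, push BAZ → (q1, 0, BAZ)
  read 0, top B: go to q4, push AB → (q4, ε, ABAZ)
All input consumed in state q4 with stack ABAZ.

ABAZ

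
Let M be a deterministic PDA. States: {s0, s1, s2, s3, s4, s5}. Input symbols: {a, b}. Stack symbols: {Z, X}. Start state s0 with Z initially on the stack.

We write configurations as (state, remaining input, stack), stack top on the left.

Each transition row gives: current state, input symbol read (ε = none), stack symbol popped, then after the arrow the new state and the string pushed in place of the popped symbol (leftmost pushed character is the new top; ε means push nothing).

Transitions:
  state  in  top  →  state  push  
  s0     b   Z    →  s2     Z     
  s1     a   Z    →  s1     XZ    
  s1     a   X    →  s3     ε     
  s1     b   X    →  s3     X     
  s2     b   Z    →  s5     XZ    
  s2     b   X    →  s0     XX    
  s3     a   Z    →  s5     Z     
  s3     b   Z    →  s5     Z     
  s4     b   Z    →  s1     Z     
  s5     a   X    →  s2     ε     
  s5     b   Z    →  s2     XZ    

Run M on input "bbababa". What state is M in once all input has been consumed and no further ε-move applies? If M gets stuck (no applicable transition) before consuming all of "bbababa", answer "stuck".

s2

(s0, bbababa, Z) ⊢ (s2, bababa, Z) ⊢ (s5, ababa, XZ) ⊢ (s2, baba, Z) ⊢ (s5, aba, XZ) ⊢ (s2, ba, Z) ⊢ (s5, a, XZ) ⊢ (s2, ε, Z)
All input consumed; M is in state s2.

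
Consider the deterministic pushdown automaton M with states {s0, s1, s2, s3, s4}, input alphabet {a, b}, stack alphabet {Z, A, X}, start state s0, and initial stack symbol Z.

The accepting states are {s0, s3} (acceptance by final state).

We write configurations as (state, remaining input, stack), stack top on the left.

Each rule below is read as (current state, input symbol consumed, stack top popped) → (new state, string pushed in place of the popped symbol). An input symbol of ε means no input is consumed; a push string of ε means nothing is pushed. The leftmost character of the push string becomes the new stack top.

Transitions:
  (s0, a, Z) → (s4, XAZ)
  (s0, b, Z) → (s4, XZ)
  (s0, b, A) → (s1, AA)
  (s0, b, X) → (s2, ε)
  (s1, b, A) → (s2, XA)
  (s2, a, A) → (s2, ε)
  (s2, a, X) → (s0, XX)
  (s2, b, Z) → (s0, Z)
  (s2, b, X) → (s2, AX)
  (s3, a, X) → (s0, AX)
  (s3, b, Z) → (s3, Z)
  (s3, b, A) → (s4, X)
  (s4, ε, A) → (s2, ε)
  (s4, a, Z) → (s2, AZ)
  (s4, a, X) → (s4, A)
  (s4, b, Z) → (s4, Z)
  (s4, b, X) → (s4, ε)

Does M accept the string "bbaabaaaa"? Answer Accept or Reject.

(s0, bbaabaaaa, Z)
  read b, top Z: go to s4, push XZ → (s4, baabaaaa, XZ)
  read b, top X: go to s4, push ε → (s4, aabaaaa, Z)
  read a, top Z: go to s2, push AZ → (s2, abaaaa, AZ)
  read a, top A: go to s2, push ε → (s2, baaaa, Z)
  read b, top Z: go to s0, push Z → (s0, aaaa, Z)
  read a, top Z: go to s4, push XAZ → (s4, aaa, XAZ)
  read a, top X: go to s4, push A → (s4, aa, AAZ)
  ε-move, top A: go to s2, push ε → (s2, aa, AZ)
  read a, top A: go to s2, push ε → (s2, a, Z)
No transition applies at (s2, a, Z); input not fully consumed.

Reject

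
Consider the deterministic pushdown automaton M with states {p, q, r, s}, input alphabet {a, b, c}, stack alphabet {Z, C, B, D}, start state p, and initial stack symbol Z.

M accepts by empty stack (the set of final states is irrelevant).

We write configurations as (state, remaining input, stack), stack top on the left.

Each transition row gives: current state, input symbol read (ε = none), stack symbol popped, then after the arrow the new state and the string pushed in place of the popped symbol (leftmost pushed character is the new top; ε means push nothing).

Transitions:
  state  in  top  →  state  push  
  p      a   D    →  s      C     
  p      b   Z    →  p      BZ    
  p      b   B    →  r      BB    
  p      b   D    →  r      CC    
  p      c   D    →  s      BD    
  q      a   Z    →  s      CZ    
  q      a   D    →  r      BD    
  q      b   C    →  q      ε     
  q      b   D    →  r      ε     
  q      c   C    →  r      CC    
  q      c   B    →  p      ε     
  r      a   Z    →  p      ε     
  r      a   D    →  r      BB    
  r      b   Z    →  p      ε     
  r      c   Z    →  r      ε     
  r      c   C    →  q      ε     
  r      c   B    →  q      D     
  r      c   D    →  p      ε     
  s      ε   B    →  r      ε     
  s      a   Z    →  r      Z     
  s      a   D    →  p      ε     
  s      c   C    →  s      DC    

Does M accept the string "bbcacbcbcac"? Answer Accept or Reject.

Reject

(p, bbcacbcbcac, Z) ⊢ (p, bcacbcbcac, BZ) ⊢ (r, cacbcbcac, BBZ) ⊢ (q, acbcbcac, DBZ) ⊢ (r, cbcbcac, BDBZ) ⊢ (q, bcbcac, DDBZ) ⊢ (r, cbcac, DBZ) ⊢ (p, bcac, BZ) ⊢ (r, cac, BBZ) ⊢ (q, ac, DBZ) ⊢ (r, c, BDBZ) ⊢ (q, ε, DDBZ)
All input consumed; stack is DDBZ, not empty, and no further ε-move applies.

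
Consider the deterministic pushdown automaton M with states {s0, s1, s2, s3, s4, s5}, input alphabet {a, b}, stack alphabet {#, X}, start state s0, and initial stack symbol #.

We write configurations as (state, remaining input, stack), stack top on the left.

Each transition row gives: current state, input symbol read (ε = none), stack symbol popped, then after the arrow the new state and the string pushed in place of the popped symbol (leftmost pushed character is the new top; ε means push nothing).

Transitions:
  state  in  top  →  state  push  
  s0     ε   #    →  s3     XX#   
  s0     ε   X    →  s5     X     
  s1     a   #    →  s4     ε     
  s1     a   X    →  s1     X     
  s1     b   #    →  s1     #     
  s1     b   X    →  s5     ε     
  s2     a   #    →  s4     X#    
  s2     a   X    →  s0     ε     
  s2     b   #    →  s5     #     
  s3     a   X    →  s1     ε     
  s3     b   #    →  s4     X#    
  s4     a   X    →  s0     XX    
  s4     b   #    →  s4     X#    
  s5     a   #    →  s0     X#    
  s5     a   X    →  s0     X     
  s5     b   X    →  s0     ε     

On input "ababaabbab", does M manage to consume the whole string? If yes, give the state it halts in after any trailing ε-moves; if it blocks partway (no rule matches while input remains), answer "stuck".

(s0, ababaabbab, #)
  ε-move, top #: go to s3, push XX# → (s3, ababaabbab, XX#)
  read a, top X: go to s1, push ε → (s1, babaabbab, X#)
  read b, top X: go to s5, push ε → (s5, abaabbab, #)
  read a, top #: go to s0, push X# → (s0, baabbab, X#)
  ε-move, top X: go to s5, push X → (s5, baabbab, X#)
  read b, top X: go to s0, push ε → (s0, aabbab, #)
  ε-move, top #: go to s3, push XX# → (s3, aabbab, XX#)
  read a, top X: go to s1, push ε → (s1, abbab, X#)
  read a, top X: go to s1, push X → (s1, bbab, X#)
  read b, top X: go to s5, push ε → (s5, bab, #)
No transition for (s5, b, top #); M blocks with input bab remaining.

stuck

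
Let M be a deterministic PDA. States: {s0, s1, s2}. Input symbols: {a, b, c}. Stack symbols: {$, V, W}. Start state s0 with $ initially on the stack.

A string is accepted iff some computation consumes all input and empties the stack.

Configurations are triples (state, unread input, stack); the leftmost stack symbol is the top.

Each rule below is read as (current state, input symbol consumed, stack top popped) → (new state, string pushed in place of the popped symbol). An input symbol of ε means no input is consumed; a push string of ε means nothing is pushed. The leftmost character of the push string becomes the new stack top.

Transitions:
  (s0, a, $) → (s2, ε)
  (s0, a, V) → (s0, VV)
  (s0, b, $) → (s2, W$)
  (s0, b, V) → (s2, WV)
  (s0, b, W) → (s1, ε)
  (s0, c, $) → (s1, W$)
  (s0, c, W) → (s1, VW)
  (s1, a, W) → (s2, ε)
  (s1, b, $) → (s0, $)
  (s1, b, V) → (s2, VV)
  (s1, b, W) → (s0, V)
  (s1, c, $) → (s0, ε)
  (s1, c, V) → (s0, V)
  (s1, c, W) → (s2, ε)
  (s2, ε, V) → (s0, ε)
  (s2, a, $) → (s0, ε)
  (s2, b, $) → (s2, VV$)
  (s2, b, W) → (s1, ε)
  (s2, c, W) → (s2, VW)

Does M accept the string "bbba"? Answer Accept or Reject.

Accept

(s0, bbba, $)
  read b, top $: go to s2, push W$ → (s2, bba, W$)
  read b, top W: go to s1, push ε → (s1, ba, $)
  read b, top $: go to s0, push $ → (s0, a, $)
  read a, top $: go to s2, push ε → (s2, ε, ε)
All input consumed and the stack is empty.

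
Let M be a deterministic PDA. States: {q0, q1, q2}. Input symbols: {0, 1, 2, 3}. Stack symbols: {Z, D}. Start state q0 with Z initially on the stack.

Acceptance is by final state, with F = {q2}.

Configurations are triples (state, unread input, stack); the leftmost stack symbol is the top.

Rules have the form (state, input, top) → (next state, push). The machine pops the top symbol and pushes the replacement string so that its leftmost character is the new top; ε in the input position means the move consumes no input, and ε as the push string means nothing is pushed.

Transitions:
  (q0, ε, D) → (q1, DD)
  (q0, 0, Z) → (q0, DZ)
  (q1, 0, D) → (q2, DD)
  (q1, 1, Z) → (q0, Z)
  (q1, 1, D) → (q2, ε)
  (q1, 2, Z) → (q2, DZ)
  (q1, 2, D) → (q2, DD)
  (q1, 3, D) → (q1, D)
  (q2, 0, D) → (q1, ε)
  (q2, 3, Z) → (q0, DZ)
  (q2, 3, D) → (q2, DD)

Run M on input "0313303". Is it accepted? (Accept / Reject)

Reject

(q0, 0313303, Z)
  read 0, top Z: go to q0, push DZ → (q0, 313303, DZ)
  ε-move, top D: go to q1, push DD → (q1, 313303, DDZ)
  read 3, top D: go to q1, push D → (q1, 13303, DDZ)
  read 1, top D: go to q2, push ε → (q2, 3303, DZ)
  read 3, top D: go to q2, push DD → (q2, 303, DDZ)
  read 3, top D: go to q2, push DD → (q2, 03, DDDZ)
  read 0, top D: go to q1, push ε → (q1, 3, DDZ)
  read 3, top D: go to q1, push D → (q1, ε, DDZ)
All input consumed; state q1 ∉ F and no further ε-move applies.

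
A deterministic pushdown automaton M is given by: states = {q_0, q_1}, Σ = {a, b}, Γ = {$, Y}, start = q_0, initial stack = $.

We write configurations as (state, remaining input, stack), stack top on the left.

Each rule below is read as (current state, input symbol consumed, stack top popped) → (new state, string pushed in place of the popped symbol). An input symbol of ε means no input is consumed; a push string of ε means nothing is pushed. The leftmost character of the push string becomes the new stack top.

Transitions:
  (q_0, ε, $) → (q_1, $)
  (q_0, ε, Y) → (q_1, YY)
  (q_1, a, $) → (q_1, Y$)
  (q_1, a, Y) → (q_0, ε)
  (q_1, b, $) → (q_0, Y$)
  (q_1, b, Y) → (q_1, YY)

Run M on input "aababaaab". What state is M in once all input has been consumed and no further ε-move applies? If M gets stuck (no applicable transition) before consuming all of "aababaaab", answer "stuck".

q_1

(q_0, aababaaab, $) ⊢ (q_1, aababaaab, $) ⊢ (q_1, ababaaab, Y$) ⊢ (q_0, babaaab, $) ⊢ (q_1, babaaab, $) ⊢ (q_0, abaaab, Y$) ⊢ (q_1, abaaab, YY$) ⊢ (q_0, baaab, Y$) ⊢ (q_1, baaab, YY$) ⊢ (q_1, aaab, YYY$) ⊢ (q_0, aab, YY$) ⊢ (q_1, aab, YYY$) ⊢ (q_0, ab, YY$) ⊢ (q_1, ab, YYY$) ⊢ (q_0, b, YY$) ⊢ (q_1, b, YYY$) ⊢ (q_1, ε, YYYY$)
All input consumed; M is in state q_1.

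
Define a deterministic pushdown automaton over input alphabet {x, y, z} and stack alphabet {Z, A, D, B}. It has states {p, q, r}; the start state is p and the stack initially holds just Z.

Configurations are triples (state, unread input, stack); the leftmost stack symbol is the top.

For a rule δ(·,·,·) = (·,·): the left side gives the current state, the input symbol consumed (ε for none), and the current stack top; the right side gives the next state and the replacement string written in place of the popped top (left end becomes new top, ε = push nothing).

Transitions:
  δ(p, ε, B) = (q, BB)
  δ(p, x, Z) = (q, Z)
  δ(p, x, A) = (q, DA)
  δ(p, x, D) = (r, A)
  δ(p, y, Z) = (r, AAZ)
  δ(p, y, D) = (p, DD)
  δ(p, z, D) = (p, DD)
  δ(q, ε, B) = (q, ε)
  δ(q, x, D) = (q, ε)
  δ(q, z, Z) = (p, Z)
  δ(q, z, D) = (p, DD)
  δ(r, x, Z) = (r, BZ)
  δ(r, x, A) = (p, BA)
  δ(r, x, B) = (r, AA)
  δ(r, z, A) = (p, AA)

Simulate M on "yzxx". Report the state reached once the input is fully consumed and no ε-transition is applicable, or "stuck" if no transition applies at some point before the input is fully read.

q

(p, yzxx, Z) ⊢ (r, zxx, AAZ) ⊢ (p, xx, AAAZ) ⊢ (q, x, DAAAZ) ⊢ (q, ε, AAAZ)
All input consumed; M is in state q.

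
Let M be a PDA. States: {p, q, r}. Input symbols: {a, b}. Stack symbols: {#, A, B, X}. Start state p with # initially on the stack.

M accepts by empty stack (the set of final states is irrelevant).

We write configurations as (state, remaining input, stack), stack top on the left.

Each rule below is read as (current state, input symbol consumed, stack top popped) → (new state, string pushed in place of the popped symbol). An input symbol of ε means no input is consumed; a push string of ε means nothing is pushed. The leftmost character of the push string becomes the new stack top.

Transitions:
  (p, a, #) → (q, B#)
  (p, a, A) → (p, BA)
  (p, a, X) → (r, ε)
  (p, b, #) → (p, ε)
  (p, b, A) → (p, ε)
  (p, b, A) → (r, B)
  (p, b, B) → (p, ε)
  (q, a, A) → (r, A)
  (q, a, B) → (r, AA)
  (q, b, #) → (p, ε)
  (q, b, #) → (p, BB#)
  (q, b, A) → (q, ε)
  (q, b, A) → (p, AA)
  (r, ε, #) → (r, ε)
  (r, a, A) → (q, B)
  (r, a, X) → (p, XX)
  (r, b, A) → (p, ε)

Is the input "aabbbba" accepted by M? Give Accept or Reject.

Reject

No computation consumes all input and empties the stack.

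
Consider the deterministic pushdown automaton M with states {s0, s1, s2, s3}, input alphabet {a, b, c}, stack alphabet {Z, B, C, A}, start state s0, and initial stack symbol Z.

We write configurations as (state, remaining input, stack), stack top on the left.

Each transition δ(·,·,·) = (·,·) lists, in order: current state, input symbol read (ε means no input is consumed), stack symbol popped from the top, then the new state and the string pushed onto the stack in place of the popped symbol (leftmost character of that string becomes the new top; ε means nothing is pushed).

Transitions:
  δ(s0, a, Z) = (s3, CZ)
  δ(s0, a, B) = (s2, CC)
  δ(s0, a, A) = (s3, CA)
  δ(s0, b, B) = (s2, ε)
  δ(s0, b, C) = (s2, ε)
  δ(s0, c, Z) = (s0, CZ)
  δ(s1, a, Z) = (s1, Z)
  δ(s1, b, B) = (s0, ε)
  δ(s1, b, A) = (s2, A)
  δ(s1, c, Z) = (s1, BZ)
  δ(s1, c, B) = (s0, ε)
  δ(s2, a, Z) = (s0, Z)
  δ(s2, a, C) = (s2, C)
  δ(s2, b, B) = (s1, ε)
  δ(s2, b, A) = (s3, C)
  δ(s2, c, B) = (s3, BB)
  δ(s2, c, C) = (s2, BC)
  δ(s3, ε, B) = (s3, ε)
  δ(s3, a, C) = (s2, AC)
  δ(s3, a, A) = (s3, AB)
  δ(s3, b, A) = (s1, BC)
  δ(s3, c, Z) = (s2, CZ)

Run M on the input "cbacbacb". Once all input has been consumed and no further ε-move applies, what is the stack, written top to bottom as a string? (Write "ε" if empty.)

Z

(s0, cbacbacb, Z)
  read c, top Z: go to s0, push CZ → (s0, bacbacb, CZ)
  read b, top C: go to s2, push ε → (s2, acbacb, Z)
  read a, top Z: go to s0, push Z → (s0, cbacb, Z)
  read c, top Z: go to s0, push CZ → (s0, bacb, CZ)
  read b, top C: go to s2, push ε → (s2, acb, Z)
  read a, top Z: go to s0, push Z → (s0, cb, Z)
  read c, top Z: go to s0, push CZ → (s0, b, CZ)
  read b, top C: go to s2, push ε → (s2, ε, Z)
All input consumed in state s2 with stack Z.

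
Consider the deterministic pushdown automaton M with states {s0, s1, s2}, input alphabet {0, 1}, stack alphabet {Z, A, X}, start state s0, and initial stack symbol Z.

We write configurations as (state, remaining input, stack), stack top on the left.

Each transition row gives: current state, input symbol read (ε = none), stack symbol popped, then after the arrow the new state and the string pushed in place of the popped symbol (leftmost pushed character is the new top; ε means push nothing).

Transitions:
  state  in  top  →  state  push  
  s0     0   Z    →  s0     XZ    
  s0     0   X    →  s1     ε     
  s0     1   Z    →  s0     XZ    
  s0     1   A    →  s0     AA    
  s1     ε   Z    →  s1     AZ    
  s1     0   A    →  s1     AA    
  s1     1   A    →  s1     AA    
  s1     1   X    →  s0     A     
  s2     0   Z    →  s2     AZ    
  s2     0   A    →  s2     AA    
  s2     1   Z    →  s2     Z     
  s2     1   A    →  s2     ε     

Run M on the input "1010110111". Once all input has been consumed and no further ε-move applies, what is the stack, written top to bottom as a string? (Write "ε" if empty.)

AAAAAAAAAZ

(s0, 1010110111, Z) ⊢ (s0, 010110111, XZ) ⊢ (s1, 10110111, Z) ⊢ (s1, 10110111, AZ) ⊢ (s1, 0110111, AAZ) ⊢ (s1, 110111, AAAZ) ⊢ (s1, 10111, AAAAZ) ⊢ (s1, 0111, AAAAAZ) ⊢ (s1, 111, AAAAAAZ) ⊢ (s1, 11, AAAAAAAZ) ⊢ (s1, 1, AAAAAAAAZ) ⊢ (s1, ε, AAAAAAAAAZ)
All input consumed in state s1 with stack AAAAAAAAAZ.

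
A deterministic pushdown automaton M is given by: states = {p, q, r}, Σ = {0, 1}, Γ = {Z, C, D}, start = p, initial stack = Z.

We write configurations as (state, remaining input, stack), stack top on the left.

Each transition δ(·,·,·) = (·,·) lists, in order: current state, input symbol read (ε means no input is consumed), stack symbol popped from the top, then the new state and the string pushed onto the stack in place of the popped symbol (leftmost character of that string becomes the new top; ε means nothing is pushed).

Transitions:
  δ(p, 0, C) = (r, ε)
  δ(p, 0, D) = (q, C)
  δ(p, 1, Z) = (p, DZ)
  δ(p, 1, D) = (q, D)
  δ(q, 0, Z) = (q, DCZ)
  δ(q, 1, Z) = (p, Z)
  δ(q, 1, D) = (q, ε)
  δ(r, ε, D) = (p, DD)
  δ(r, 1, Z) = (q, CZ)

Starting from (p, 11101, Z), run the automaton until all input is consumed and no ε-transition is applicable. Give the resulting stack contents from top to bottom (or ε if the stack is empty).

CZ

(p, 11101, Z)
  read 1, top Z: go to p, push DZ → (p, 1101, DZ)
  read 1, top D: go to q, push D → (q, 101, DZ)
  read 1, top D: go to q, push ε → (q, 01, Z)
  read 0, top Z: go to q, push DCZ → (q, 1, DCZ)
  read 1, top D: go to q, push ε → (q, ε, CZ)
All input consumed in state q with stack CZ.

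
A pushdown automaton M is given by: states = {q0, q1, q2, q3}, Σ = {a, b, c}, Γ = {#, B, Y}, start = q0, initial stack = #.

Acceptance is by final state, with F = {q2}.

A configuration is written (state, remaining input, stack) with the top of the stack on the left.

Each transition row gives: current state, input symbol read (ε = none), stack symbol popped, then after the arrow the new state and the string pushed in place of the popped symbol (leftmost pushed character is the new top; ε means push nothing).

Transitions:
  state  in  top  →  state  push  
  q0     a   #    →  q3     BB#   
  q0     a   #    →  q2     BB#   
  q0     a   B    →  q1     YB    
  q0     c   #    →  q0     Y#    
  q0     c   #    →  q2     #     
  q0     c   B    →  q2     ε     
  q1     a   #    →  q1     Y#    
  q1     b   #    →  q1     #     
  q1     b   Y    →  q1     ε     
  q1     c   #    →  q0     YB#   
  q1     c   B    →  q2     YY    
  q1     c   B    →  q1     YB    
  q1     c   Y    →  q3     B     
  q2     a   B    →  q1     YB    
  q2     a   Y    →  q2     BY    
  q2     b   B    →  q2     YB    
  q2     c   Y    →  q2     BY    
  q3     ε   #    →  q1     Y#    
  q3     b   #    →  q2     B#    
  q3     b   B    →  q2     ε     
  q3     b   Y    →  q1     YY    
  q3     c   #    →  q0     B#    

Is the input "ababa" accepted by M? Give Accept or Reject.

Accept

One accepting computation: (q0, ababa, #) ⊢ (q2, baba, BB#) ⊢ (q2, aba, YBB#) ⊢ (q2, ba, BYBB#) ⊢ (q2, a, YBYBB#) ⊢ (q2, ε, BYBYBB#)
All input consumed and state q2 ∈ F.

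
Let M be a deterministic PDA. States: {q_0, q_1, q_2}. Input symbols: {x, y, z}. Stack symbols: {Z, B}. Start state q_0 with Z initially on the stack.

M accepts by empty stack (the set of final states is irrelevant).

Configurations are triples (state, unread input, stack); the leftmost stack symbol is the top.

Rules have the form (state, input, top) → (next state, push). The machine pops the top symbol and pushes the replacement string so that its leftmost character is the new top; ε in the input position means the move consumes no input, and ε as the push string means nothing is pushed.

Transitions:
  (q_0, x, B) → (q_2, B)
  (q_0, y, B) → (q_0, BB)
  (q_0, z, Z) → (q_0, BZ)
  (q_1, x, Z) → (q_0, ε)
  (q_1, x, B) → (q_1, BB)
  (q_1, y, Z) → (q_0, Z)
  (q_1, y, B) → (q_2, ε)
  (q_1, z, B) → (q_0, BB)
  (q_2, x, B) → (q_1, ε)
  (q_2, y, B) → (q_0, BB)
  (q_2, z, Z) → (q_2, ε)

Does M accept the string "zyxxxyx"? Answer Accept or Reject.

(q_0, zyxxxyx, Z)
  read z, top Z: go to q_0, push BZ → (q_0, yxxxyx, BZ)
  read y, top B: go to q_0, push BB → (q_0, xxxyx, BBZ)
  read x, top B: go to q_2, push B → (q_2, xxyx, BBZ)
  read x, top B: go to q_1, push ε → (q_1, xyx, BZ)
  read x, top B: go to q_1, push BB → (q_1, yx, BBZ)
  read y, top B: go to q_2, push ε → (q_2, x, BZ)
  read x, top B: go to q_1, push ε → (q_1, ε, Z)
All input consumed; stack is Z, not empty, and no further ε-move applies.

Reject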